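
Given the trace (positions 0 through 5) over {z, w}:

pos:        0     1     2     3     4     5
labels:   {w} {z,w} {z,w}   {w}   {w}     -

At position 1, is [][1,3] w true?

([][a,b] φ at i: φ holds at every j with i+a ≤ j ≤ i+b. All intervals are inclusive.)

Check w at every j in [2,4]:
  j=2: true
  j=3: true
  j=4: true
All positions satisfy it → formula holds.

Holds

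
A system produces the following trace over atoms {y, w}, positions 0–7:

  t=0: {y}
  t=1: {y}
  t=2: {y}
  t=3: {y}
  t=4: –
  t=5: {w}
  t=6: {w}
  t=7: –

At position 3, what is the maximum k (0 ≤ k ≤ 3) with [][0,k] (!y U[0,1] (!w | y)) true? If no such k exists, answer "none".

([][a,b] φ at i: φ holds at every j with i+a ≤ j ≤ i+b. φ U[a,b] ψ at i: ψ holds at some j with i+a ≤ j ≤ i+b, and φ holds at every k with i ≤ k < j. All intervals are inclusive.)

1

(!y U[0,1] (!w | y)) must hold from j=3 onward; find where it first fails.
  j=3: holds
  j=4: holds
  j=5: fails
Holds on [3,4], so largest k = 1.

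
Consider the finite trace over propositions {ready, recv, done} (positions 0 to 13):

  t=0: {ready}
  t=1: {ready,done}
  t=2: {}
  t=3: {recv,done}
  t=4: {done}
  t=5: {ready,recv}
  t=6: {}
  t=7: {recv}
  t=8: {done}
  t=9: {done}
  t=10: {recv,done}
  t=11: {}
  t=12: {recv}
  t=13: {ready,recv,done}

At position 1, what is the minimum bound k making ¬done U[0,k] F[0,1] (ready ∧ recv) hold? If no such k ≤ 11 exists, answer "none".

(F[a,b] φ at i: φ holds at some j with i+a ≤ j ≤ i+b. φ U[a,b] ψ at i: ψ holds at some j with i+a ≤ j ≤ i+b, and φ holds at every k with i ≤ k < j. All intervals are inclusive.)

Need earliest j ≥ 1 with F[0,1] (ready ∧ recv), and ¬done at every k in [1,j-1].
  j=1: rhs fails.
  j=2: rhs fails.
  j=3: rhs fails.
  j=4: rhs holds but lhs fails at k=1.
  j=5: rhs holds but lhs fails at k=1.
  j=6: rhs fails.
  j=7: rhs fails.
  j=8: rhs fails.
  j=9: rhs fails.
  j=10: rhs fails.
  j=11: rhs fails.
  j=12: rhs holds but lhs fails at k=1.
No witness within the range → none.

none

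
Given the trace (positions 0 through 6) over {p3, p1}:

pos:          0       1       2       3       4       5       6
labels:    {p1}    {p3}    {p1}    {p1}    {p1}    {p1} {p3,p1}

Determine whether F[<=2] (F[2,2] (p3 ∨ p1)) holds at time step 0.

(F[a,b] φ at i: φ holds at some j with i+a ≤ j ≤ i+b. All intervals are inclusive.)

True

Check F[2,2] (p3 ∨ p1) at each j in [0,2]:
  j=0: holds (witness at 2)
  j=1: holds (witness at 3)
  j=2: holds (witness at 4)
Found at j=0 → formula holds.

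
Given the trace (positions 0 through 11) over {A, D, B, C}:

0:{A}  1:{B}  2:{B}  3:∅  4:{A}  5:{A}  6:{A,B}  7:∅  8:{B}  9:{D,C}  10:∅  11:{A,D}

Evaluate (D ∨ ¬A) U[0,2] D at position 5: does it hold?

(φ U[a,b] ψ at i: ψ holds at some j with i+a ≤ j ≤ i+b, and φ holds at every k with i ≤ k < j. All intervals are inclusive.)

False

Need some j in [5,7] with D, and (D ∨ ¬A) at every k in [5,j-1].
  j=5: D false.
  j=6: D false.
  j=7: D false.
No j in the window works → until fails.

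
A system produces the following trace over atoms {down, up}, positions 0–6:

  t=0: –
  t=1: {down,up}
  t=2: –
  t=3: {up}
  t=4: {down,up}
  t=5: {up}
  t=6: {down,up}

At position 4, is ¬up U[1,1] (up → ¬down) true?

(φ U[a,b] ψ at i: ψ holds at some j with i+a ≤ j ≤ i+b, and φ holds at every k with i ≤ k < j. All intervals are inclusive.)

Need some j in [5,5] with (up → ¬down), and ¬up at every k in [4,j-1].
  j=5: (up → ¬down) holds, but ¬up fails at k=4 → not this j.
No j in the window works → until fails.

No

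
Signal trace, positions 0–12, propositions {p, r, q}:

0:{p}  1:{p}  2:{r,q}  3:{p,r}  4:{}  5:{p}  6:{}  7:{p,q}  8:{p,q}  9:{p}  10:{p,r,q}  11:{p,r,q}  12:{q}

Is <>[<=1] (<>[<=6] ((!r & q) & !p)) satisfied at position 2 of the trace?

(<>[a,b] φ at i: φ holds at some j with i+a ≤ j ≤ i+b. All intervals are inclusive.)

Check <>[<=6] ((!r & q) & !p) at each j in [2,3]:
  j=2: fails (none in [2,8])
  j=3: fails (none in [3,9])
No position in the window satisfies it → formula fails.

Does not hold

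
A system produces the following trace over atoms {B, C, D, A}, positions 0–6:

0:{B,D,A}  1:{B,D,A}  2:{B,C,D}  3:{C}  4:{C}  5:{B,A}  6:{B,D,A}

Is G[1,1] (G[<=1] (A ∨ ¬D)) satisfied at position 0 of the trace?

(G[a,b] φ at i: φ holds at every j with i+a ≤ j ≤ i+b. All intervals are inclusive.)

No

Check G[<=1] (A ∨ ¬D) at every j in [1,1]:
  j=1: fails at 2
Fails at j=1 → formula fails.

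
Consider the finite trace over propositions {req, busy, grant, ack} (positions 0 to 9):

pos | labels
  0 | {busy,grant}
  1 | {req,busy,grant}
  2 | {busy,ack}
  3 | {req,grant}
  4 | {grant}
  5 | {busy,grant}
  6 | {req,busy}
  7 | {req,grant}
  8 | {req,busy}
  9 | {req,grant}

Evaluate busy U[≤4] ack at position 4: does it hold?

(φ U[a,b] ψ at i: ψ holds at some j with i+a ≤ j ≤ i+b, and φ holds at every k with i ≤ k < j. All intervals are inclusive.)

No

Need some j in [4,8] with ack, and busy at every k in [4,j-1].
  j=4: ack false.
  j=5: ack false.
  j=6: ack false.
  j=7: ack false.
  j=8: ack false.
No j in the window works → until fails.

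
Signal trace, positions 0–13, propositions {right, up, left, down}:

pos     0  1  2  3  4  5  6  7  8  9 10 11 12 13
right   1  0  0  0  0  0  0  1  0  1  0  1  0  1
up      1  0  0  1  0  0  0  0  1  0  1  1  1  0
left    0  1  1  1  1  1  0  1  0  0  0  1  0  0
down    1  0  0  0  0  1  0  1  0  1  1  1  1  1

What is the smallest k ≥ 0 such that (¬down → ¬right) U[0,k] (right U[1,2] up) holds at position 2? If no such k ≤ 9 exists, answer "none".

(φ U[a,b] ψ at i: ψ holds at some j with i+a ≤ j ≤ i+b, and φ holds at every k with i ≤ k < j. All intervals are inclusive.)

5

Need earliest j ≥ 2 with (right U[1,2] up), and (¬down → ¬right) at every k in [2,j-1].
  j=2: rhs fails.
  j=3: rhs fails.
  j=4: rhs fails.
  j=5: rhs fails.
  j=6: rhs fails.
  j=7: rhs holds; lhs holds on [2,6]. k = 5.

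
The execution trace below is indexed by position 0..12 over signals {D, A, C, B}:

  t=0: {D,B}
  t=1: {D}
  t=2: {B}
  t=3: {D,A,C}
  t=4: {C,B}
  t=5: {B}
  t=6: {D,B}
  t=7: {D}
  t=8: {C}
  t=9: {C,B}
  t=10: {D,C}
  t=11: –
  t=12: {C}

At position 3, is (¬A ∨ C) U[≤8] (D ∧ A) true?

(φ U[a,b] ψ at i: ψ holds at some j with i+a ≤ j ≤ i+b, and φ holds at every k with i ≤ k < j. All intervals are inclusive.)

Yes

Need some j in [3,11] with (D ∧ A), and (¬A ∨ C) at every k in [3,j-1].
  j=3: (D ∧ A) holds; no prefix to check → satisfied.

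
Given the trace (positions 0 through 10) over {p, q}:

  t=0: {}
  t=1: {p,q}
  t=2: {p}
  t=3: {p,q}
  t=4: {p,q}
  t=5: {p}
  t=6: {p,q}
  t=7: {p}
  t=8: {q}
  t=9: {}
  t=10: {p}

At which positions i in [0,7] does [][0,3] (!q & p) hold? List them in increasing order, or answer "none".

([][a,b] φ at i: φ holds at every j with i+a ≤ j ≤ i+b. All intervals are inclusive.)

Evaluate at each i in [0,7]:
  i=0: ✗ (fails at j=0)
  i=1: ✗ (fails at j=1)
  i=2: ✗ (fails at j=3)
  i=3: ✗ (fails at j=3)
  i=4: ✗ (fails at j=4)
  i=5: ✗ (fails at j=6)
  i=6: ✗ (fails at j=6)
  i=7: ✗ (fails at j=8)

none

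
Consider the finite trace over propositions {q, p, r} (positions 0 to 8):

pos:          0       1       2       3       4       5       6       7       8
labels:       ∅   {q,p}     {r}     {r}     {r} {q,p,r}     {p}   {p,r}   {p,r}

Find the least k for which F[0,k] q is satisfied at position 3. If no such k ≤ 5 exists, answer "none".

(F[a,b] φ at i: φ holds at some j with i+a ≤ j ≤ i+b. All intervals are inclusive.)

2

Scan j = 3,4,… for q:
  j=3: fails
  j=4: fails
  j=5: holds
First hit at j=5, so smallest k = 5-3 = 2.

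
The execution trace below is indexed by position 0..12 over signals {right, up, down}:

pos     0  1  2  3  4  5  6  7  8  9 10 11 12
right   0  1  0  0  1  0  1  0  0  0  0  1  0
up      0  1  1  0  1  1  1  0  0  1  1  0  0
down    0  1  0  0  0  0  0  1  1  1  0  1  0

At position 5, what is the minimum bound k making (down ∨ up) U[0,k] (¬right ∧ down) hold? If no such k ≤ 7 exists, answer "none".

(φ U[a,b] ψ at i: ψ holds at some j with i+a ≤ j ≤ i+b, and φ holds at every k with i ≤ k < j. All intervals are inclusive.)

2

Need earliest j ≥ 5 with (¬right ∧ down), and (down ∨ up) at every k in [5,j-1].
  j=5: rhs fails.
  j=6: rhs fails.
  j=7: rhs holds; lhs holds on [5,6]. k = 2.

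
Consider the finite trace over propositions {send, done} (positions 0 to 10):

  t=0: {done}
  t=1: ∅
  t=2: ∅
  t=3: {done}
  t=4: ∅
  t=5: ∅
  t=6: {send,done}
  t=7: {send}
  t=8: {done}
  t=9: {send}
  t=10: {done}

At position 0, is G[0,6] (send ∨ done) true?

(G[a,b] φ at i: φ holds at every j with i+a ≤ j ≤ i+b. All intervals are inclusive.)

No

Check (send ∨ done) at every j in [0,6]:
  j=0: true
  j=1: false
  j=2: false
  j=3: true
  j=4: false
  j=5: false
  j=6: true
Fails at j=1 → formula fails.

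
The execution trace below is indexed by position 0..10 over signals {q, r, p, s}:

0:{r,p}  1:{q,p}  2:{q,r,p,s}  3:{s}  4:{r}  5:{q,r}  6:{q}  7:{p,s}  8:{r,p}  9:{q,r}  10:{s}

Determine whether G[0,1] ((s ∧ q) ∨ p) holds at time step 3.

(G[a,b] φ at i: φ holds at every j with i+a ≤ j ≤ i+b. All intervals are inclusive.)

Check ((s ∧ q) ∨ p) at every j in [3,4]:
  j=3: false
  j=4: false
Fails at j=3 → formula fails.

No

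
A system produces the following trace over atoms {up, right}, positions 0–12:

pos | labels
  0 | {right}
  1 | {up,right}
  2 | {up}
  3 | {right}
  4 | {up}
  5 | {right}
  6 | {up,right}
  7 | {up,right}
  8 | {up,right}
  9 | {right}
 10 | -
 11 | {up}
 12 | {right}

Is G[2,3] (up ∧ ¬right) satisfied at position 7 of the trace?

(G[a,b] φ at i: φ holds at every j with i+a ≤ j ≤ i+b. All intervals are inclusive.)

False

Check (up ∧ ¬right) at every j in [9,10]:
  j=9: false
  j=10: false
Fails at j=9 → formula fails.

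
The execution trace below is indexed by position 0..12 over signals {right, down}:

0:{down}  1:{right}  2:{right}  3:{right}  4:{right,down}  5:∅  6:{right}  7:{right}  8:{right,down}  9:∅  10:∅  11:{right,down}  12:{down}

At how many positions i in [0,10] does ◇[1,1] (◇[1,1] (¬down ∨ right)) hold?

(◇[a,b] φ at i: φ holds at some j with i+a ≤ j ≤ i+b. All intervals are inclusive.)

10

Evaluate at each i in [0,10]:
  i=0: ✓ (witness j=1)
  i=1: ✓ (witness j=2)
  i=2: ✓ (witness j=3)
  i=3: ✓ (witness j=4)
  i=4: ✓ (witness j=5)
  i=5: ✓ (witness j=6)
  i=6: ✓ (witness j=7)
  i=7: ✓ (witness j=8)
  i=8: ✓ (witness j=9)
  i=9: ✓ (witness j=10)
  i=10: ✗ (none in [11,11])
Positions where it holds: {0, 1, 2, 3, 4, 5, 6, 7, 8, 9} → 10.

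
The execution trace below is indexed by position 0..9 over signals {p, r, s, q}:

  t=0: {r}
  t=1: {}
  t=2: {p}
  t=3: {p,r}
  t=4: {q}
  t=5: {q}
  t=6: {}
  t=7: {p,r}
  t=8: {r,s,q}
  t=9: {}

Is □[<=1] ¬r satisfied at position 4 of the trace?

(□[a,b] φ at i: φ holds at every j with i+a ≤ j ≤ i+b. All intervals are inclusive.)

Check ¬r at every j in [4,5]:
  j=4: true
  j=5: true
All positions satisfy it → formula holds.

True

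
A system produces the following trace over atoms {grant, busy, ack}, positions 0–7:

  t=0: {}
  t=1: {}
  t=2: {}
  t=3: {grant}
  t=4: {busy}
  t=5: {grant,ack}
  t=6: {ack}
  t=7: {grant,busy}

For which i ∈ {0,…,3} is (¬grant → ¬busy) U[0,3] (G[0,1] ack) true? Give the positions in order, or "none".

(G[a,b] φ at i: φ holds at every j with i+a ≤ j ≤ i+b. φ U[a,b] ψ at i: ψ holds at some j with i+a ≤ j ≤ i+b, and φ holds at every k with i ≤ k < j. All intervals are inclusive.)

Evaluate at each i in [0,3]:
  i=0: ✗ (no rhs in [0,3])
  i=1: ✗ (no rhs in [1,4])
  i=2: ✗ (lhs fails at k=4 before rhs at j=5)
  i=3: ✗ (lhs fails at k=4 before rhs at j=5)

none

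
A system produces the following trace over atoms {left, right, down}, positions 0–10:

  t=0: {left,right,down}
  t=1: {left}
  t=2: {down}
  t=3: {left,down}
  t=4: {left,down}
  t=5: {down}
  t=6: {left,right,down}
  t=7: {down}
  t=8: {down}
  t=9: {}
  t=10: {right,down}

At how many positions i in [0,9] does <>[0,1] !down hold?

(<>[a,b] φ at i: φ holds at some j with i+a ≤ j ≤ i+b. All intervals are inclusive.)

4

Evaluate at each i in [0,9]:
  i=0: ✓ (witness j=1)
  i=1: ✓ (witness j=1)
  i=2: ✗ (none in [2,3])
  i=3: ✗ (none in [3,4])
  i=4: ✗ (none in [4,5])
  i=5: ✗ (none in [5,6])
  i=6: ✗ (none in [6,7])
  i=7: ✗ (none in [7,8])
  i=8: ✓ (witness j=9)
  i=9: ✓ (witness j=9)
Positions where it holds: {0, 1, 8, 9} → 4.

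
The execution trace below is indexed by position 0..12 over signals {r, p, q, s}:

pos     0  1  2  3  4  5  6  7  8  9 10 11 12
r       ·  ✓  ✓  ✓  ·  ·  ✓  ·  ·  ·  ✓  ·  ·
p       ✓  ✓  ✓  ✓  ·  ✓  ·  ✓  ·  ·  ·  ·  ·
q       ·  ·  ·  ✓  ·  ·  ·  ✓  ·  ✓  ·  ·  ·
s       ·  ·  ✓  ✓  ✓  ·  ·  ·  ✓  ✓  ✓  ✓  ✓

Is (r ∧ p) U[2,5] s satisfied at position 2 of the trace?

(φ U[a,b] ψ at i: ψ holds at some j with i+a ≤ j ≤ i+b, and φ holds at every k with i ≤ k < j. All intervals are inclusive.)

True

Need some j in [4,7] with s, and (r ∧ p) at every k in [2,j-1].
  j=4: s holds; (r ∧ p) holds at every k in [2,3] → satisfied.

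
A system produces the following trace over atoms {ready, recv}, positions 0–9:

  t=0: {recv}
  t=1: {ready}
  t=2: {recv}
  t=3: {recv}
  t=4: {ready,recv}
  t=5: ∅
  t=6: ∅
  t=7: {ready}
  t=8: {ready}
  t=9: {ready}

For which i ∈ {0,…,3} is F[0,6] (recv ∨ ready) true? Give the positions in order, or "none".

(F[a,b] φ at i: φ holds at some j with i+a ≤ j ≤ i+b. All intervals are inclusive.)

0, 1, 2, 3

Evaluate at each i in [0,3]:
  i=0: ✓ (witness j=0)
  i=1: ✓ (witness j=1)
  i=2: ✓ (witness j=2)
  i=3: ✓ (witness j=3)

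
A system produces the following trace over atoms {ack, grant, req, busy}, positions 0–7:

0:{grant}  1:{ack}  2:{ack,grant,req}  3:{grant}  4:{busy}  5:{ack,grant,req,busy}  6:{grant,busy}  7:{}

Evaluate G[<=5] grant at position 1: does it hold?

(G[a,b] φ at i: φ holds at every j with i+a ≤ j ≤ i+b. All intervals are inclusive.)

No

Check grant at every j in [1,6]:
  j=1: false
  j=2: true
  j=3: true
  j=4: false
  j=5: true
  j=6: true
Fails at j=1 → formula fails.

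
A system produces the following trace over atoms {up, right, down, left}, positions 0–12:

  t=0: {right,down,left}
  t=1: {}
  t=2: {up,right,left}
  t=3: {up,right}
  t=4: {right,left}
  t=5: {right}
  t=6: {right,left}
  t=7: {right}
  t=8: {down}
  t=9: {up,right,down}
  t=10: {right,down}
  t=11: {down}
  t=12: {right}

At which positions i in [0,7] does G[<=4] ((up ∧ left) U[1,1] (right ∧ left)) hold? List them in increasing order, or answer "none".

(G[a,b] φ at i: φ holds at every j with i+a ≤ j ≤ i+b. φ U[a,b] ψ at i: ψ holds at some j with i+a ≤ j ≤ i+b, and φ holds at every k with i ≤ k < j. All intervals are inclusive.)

none

Evaluate at each i in [0,7]:
  i=0: ✗ (fails at j=0)
  i=1: ✗ (fails at j=1)
  i=2: ✗ (fails at j=2)
  i=3: ✗ (fails at j=3)
  i=4: ✗ (fails at j=4)
  i=5: ✗ (fails at j=5)
  i=6: ✗ (fails at j=6)
  i=7: ✗ (fails at j=7)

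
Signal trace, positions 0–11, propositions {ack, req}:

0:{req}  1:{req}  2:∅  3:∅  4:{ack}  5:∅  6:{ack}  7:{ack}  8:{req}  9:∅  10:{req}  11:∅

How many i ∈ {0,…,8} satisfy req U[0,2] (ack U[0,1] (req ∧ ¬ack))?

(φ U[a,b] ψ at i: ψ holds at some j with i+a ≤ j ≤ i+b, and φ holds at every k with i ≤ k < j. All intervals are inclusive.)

4

Evaluate at each i in [0,8]:
  i=0: ✓ (rhs at j=0)
  i=1: ✓ (rhs at j=1)
  i=2: ✗ (no rhs in [2,4])
  i=3: ✗ (no rhs in [3,5])
  i=4: ✗ (no rhs in [4,6])
  i=5: ✗ (lhs fails at k=5 before rhs at j=7)
  i=6: ✗ (lhs fails at k=6 before rhs at j=7)
  i=7: ✓ (rhs at j=7)
  i=8: ✓ (rhs at j=8)
Positions where it holds: {0, 1, 7, 8} → 4.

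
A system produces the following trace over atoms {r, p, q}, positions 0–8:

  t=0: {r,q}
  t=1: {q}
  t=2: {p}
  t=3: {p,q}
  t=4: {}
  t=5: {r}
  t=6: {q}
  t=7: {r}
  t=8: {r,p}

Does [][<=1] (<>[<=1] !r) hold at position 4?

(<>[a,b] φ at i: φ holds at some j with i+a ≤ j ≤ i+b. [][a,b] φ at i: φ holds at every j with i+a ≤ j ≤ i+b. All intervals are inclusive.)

Check <>[<=1] !r at every j in [4,5]:
  j=4: holds (witness at 4)
  j=5: holds (witness at 6)
All positions satisfy it → formula holds.

True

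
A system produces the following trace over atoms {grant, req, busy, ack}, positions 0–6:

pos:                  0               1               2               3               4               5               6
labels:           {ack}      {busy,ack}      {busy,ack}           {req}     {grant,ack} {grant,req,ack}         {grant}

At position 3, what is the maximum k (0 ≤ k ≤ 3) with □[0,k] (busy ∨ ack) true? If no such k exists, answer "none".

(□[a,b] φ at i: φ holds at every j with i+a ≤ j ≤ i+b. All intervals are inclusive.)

none

(busy ∨ ack) must hold from j=3 onward; find where it first fails.
  j=3: fails → no k works.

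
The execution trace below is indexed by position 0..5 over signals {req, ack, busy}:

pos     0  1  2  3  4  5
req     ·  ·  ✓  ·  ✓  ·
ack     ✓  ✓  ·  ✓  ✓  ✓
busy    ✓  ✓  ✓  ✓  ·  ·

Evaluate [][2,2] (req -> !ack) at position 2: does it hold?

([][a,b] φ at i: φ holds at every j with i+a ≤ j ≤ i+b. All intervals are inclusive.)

Does not hold

Check (req -> !ack) at every j in [4,4]:
  j=4: antecedent true; consequent false → ✗
Fails at j=4 → formula fails.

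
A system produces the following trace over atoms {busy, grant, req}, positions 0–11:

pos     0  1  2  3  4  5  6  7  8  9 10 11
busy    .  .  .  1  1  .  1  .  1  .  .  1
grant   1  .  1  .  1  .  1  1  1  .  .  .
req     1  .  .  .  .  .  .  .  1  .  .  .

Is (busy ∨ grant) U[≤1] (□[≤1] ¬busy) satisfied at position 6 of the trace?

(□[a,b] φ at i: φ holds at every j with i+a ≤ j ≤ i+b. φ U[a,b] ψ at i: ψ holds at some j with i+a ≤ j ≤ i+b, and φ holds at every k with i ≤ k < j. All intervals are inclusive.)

Need some j in [6,7] with □[≤1] ¬busy, and (busy ∨ grant) at every k in [6,j-1].
  j=6: □[≤1] ¬busy — fails at 6.
  j=7: □[≤1] ¬busy — fails at 8.
No j in the window works → until fails.

No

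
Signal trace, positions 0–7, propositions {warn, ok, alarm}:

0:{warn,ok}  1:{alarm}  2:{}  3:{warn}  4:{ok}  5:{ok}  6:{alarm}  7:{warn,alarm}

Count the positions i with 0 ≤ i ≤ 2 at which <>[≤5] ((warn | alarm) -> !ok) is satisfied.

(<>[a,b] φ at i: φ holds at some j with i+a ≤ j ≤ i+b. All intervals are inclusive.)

3

Evaluate at each i in [0,2]:
  i=0: ✓ (witness j=1)
  i=1: ✓ (witness j=1)
  i=2: ✓ (witness j=2)
Positions where it holds: {0, 1, 2} → 3.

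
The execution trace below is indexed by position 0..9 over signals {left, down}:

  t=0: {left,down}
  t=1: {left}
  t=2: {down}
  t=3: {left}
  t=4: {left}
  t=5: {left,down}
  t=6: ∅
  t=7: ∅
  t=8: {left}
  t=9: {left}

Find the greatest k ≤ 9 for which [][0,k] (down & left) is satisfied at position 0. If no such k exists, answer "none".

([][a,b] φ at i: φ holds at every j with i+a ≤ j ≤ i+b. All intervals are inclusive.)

(down & left) must hold from j=0 onward; find where it first fails.
  j=0: holds
  j=1: fails
Holds on [0,0], so largest k = 0.

0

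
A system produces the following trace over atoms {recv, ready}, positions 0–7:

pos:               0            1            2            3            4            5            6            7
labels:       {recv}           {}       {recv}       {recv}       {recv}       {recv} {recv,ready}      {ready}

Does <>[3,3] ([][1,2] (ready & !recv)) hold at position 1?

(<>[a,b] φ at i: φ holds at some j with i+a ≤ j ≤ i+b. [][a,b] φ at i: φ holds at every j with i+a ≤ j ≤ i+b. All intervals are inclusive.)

False

Check [][1,2] (ready & !recv) at each j in [4,4]:
  j=4: fails at 5
No position in the window satisfies it → formula fails.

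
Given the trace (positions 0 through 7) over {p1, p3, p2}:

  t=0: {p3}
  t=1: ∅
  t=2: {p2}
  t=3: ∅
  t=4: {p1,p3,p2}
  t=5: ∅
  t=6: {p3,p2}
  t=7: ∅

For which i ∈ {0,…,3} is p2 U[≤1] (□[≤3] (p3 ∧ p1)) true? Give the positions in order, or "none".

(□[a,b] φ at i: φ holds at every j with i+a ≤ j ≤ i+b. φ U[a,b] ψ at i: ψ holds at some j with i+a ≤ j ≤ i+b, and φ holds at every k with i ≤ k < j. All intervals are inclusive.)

Evaluate at each i in [0,3]:
  i=0: ✗ (no rhs in [0,1])
  i=1: ✗ (no rhs in [1,2])
  i=2: ✗ (no rhs in [2,3])
  i=3: ✗ (no rhs in [3,4])

none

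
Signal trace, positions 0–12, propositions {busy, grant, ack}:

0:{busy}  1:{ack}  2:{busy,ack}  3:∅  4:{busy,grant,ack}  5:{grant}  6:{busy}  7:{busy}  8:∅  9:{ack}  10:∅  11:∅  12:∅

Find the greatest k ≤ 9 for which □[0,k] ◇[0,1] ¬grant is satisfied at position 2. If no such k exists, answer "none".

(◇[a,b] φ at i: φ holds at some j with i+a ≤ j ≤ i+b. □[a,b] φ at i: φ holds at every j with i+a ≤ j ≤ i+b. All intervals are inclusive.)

◇[0,1] ¬grant must hold from j=2 onward; find where it first fails.
  j=2: holds
  j=3: holds
  j=4: fails
Holds on [2,3], so largest k = 1.

1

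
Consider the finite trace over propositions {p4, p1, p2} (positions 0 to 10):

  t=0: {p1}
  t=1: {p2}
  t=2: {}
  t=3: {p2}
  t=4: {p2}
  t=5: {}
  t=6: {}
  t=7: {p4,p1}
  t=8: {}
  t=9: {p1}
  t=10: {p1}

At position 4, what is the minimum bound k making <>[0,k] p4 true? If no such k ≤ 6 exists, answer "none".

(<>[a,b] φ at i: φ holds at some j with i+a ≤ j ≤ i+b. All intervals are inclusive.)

Scan j = 4,5,… for p4:
  j=4: fails
  j=5: fails
  j=6: fails
  j=7: holds
First hit at j=7, so smallest k = 7-4 = 3.

3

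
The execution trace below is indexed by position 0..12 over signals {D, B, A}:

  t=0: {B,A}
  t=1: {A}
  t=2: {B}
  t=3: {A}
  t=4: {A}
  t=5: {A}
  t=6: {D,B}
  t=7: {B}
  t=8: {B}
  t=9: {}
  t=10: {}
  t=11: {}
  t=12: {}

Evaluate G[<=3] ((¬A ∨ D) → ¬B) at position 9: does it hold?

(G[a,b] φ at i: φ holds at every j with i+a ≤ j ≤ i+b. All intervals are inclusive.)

Check ((¬A ∨ D) → ¬B) at every j in [9,12]:
  j=9: antecedent true; consequent true → ✓
  j=10: antecedent true; consequent true → ✓
  j=11: antecedent true; consequent true → ✓
  j=12: antecedent true; consequent true → ✓
All positions satisfy it → formula holds.

True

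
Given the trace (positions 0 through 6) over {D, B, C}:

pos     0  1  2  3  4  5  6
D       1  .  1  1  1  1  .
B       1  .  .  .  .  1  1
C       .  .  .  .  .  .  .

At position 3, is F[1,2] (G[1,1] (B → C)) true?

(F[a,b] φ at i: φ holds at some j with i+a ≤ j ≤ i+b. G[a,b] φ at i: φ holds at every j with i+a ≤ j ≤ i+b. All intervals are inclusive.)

False

Check G[1,1] (B → C) at each j in [4,5]:
  j=4: fails at 5
  j=5: fails at 6
No position in the window satisfies it → formula fails.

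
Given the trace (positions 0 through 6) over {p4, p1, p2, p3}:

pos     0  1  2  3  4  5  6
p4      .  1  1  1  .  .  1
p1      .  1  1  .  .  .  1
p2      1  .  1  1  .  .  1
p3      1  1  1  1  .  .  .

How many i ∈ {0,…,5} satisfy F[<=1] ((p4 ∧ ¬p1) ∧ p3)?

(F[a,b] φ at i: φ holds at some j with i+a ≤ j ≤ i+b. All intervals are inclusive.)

2

Evaluate at each i in [0,5]:
  i=0: ✗ (none in [0,1])
  i=1: ✗ (none in [1,2])
  i=2: ✓ (witness j=3)
  i=3: ✓ (witness j=3)
  i=4: ✗ (none in [4,5])
  i=5: ✗ (none in [5,6])
Positions where it holds: {2, 3} → 2.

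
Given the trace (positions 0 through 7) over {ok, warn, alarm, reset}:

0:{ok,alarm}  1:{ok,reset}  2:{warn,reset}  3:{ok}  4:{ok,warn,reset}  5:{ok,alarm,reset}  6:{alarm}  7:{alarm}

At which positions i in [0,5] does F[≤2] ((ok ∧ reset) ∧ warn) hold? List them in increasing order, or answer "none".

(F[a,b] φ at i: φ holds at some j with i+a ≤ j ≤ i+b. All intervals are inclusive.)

2, 3, 4

Evaluate at each i in [0,5]:
  i=0: ✗ (none in [0,2])
  i=1: ✗ (none in [1,3])
  i=2: ✓ (witness j=4)
  i=3: ✓ (witness j=4)
  i=4: ✓ (witness j=4)
  i=5: ✗ (none in [5,7])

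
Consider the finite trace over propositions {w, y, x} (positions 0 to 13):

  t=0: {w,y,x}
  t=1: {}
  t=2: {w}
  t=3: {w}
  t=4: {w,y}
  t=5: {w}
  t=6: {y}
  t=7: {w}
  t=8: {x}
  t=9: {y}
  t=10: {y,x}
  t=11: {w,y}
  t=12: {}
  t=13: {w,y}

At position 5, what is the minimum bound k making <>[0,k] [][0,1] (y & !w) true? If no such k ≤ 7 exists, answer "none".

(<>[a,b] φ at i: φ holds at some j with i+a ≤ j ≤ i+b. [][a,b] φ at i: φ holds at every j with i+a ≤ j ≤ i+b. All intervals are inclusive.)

4

Scan j = 5,6,… for [][0,1] (y & !w):
  j=5: fails
  j=6: fails
  j=7: fails
  j=8: fails
  j=9: holds
First hit at j=9, so smallest k = 9-5 = 4.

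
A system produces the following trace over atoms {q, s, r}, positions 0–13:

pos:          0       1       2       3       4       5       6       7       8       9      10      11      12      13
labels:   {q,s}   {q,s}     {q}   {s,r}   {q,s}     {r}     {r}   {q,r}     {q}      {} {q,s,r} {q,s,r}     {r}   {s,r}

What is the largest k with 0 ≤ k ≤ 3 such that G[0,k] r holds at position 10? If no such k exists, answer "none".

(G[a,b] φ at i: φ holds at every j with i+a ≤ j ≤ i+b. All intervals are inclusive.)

3

r must hold from j=10 onward; find where it first fails.
  j=10: holds
  j=11: holds
  j=12: holds
  j=13: holds
Holds through j=13; largest k = 3.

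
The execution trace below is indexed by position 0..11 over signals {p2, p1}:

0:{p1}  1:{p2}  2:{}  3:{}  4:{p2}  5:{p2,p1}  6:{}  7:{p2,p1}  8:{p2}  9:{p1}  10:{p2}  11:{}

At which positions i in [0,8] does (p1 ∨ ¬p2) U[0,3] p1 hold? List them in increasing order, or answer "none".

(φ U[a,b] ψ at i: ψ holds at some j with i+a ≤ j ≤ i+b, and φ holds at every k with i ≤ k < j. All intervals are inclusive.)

Evaluate at each i in [0,8]:
  i=0: ✓ (rhs at j=0)
  i=1: ✗ (no rhs in [1,4])
  i=2: ✗ (lhs fails at k=4 before rhs at j=5)
  i=3: ✗ (lhs fails at k=4 before rhs at j=5)
  i=4: ✗ (lhs fails at k=4 before rhs at j=5)
  i=5: ✓ (rhs at j=5)
  i=6: ✓ (rhs at j=7; lhs holds on [6,6])
  i=7: ✓ (rhs at j=7)
  i=8: ✗ (lhs fails at k=8 before rhs at j=9)

0, 5, 6, 7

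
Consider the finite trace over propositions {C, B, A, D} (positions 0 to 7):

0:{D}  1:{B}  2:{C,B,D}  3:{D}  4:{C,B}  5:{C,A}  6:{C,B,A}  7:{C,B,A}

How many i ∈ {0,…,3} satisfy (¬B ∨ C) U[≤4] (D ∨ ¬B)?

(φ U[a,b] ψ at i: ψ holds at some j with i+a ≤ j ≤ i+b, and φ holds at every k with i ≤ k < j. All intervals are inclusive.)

Evaluate at each i in [0,3]:
  i=0: ✓ (rhs at j=0)
  i=1: ✗ (lhs fails at k=1 before rhs at j=2)
  i=2: ✓ (rhs at j=2)
  i=3: ✓ (rhs at j=3)
Positions where it holds: {0, 2, 3} → 3.

3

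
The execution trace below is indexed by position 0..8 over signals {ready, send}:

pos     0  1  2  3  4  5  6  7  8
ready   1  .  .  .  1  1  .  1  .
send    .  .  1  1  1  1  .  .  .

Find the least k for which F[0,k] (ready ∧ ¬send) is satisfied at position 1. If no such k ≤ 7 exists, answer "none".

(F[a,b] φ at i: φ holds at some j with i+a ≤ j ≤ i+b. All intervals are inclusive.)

Scan j = 1,2,… for (ready ∧ ¬send):
  j=1: fails
  j=2: fails
  j=3: fails
  j=4: fails
  j=5: fails
  j=6: fails
  j=7: holds
First hit at j=7, so smallest k = 7-1 = 6.

6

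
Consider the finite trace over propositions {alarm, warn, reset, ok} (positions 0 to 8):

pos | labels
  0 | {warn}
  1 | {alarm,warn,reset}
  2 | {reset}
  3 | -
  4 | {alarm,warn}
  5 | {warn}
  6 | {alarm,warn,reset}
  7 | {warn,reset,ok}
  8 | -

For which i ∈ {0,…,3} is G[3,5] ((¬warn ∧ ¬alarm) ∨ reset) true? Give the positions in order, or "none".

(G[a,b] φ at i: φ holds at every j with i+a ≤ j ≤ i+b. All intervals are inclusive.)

3

Evaluate at each i in [0,3]:
  i=0: ✗ (fails at j=4)
  i=1: ✗ (fails at j=4)
  i=2: ✗ (fails at j=5)
  i=3: ✓ (all of [6,8])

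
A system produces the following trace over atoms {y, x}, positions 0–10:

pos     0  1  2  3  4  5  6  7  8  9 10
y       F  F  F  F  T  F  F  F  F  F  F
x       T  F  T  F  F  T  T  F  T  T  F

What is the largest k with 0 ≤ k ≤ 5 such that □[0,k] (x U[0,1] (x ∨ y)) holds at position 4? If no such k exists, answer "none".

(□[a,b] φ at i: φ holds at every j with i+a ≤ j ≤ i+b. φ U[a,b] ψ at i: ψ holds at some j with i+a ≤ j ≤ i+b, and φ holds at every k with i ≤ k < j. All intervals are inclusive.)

(x U[0,1] (x ∨ y)) must hold from j=4 onward; find where it first fails.
  j=4: holds
  j=5: holds
  j=6: holds
  j=7: fails
Holds on [4,6], so largest k = 2.

2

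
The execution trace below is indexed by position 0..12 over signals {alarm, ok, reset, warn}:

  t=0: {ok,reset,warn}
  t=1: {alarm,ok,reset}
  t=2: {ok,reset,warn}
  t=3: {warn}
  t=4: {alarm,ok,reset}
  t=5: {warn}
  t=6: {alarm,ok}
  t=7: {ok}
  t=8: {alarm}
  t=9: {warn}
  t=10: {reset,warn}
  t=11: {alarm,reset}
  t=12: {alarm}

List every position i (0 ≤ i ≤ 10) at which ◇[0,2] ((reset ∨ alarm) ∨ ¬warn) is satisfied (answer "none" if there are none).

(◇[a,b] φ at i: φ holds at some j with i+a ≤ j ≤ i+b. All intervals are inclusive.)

Evaluate at each i in [0,10]:
  i=0: ✓ (witness j=0)
  i=1: ✓ (witness j=1)
  i=2: ✓ (witness j=2)
  i=3: ✓ (witness j=4)
  i=4: ✓ (witness j=4)
  i=5: ✓ (witness j=6)
  i=6: ✓ (witness j=6)
  i=7: ✓ (witness j=7)
  i=8: ✓ (witness j=8)
  i=9: ✓ (witness j=10)
  i=10: ✓ (witness j=10)

0, 1, 2, 3, 4, 5, 6, 7, 8, 9, 10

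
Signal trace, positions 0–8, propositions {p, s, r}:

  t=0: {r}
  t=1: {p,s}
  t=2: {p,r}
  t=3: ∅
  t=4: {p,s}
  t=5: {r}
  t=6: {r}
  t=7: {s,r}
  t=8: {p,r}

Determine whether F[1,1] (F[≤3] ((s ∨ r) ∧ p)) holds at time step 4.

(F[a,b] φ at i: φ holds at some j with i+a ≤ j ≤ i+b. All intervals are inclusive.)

Check F[≤3] ((s ∨ r) ∧ p) at each j in [5,5]:
  j=5: holds (witness at 8)
Found at j=5 → formula holds.

Holds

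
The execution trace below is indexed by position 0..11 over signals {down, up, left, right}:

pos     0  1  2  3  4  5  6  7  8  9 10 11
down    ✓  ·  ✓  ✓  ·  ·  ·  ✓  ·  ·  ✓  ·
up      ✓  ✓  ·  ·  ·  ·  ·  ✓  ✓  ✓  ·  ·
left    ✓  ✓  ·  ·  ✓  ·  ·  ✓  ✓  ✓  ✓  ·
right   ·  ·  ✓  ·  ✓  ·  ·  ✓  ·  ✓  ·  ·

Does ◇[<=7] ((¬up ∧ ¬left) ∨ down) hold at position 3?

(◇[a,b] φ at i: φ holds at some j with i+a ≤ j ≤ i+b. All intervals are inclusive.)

Check ((¬up ∧ ¬left) ∨ down) at each j in [3,10]:
  j=3: true
  j=4: false
  j=5: true
  j=6: true
  j=7: true
  j=8: false
  j=9: false
  j=10: true
Found at j=3 → formula holds.

True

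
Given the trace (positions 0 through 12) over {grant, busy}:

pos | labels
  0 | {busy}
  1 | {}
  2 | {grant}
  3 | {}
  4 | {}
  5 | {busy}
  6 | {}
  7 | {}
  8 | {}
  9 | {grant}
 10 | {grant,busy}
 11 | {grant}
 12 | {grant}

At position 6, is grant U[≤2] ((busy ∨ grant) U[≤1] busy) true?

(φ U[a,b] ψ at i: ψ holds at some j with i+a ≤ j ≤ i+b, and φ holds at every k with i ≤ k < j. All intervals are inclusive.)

No

Need some j in [6,8] with ((busy ∨ grant) U[≤1] busy), and grant at every k in [6,j-1].
  j=6: ((busy ∨ grant) U[≤1] busy) — fails.
  j=7: ((busy ∨ grant) U[≤1] busy) — fails.
  j=8: ((busy ∨ grant) U[≤1] busy) — fails.
No j in the window works → until fails.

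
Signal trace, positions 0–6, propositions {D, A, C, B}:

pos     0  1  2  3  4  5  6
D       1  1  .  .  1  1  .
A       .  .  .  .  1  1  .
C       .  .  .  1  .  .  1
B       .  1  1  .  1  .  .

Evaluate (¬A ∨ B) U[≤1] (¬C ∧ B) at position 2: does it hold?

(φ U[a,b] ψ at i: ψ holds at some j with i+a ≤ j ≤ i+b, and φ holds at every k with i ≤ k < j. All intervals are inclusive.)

Need some j in [2,3] with (¬C ∧ B), and (¬A ∨ B) at every k in [2,j-1].
  j=2: (¬C ∧ B) holds; no prefix to check → satisfied.

Holds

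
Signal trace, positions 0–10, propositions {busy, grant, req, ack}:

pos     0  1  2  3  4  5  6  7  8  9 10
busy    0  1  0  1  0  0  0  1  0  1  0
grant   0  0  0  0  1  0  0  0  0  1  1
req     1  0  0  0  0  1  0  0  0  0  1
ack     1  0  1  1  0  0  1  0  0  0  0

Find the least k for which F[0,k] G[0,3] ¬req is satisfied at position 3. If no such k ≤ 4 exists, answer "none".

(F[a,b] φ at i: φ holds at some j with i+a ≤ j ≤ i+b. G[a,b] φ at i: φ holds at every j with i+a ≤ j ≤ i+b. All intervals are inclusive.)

Scan j = 3,4,… for G[0,3] ¬req:
  j=3: fails
  j=4: fails
  j=5: fails
  j=6: holds
First hit at j=6, so smallest k = 6-3 = 3.

3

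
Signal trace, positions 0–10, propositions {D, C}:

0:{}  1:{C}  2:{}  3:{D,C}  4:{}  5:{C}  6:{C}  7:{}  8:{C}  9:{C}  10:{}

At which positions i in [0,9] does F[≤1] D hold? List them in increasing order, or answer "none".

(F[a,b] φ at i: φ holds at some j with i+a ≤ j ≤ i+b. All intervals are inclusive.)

Evaluate at each i in [0,9]:
  i=0: ✗ (none in [0,1])
  i=1: ✗ (none in [1,2])
  i=2: ✓ (witness j=3)
  i=3: ✓ (witness j=3)
  i=4: ✗ (none in [4,5])
  i=5: ✗ (none in [5,6])
  i=6: ✗ (none in [6,7])
  i=7: ✗ (none in [7,8])
  i=8: ✗ (none in [8,9])
  i=9: ✗ (none in [9,10])

2, 3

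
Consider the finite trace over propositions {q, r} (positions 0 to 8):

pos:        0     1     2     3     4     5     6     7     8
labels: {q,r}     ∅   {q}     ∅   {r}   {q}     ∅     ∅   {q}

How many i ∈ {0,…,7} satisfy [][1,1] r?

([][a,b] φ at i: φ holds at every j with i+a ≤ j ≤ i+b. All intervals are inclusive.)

Evaluate at each i in [0,7]:
  i=0: ✗ (fails at j=1)
  i=1: ✗ (fails at j=2)
  i=2: ✗ (fails at j=3)
  i=3: ✓ (all of [4,4])
  i=4: ✗ (fails at j=5)
  i=5: ✗ (fails at j=6)
  i=6: ✗ (fails at j=7)
  i=7: ✗ (fails at j=8)
Positions where it holds: {3} → 1.

1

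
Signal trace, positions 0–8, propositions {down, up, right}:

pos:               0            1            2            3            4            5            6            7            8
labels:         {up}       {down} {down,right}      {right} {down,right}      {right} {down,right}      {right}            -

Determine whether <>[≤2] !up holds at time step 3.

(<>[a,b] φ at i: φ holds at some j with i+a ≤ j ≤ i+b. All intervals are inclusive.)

Holds

Check !up at each j in [3,5]:
  j=3: true
  j=4: true
  j=5: true
Found at j=3 → formula holds.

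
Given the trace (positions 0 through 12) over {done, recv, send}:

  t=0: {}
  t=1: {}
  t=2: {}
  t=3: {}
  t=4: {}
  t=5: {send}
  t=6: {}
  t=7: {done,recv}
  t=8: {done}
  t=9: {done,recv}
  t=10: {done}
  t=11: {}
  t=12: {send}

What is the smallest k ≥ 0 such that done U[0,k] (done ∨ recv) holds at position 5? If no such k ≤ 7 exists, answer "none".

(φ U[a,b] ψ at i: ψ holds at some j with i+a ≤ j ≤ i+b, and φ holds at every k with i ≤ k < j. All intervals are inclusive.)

Need earliest j ≥ 5 with (done ∨ recv), and done at every k in [5,j-1].
  j=5: rhs fails.
  j=6: rhs fails.
  j=7: rhs holds but lhs fails at k=5.
  j=8: rhs holds but lhs fails at k=5.
  j=9: rhs holds but lhs fails at k=5.
  j=10: rhs holds but lhs fails at k=5.
  j=11: rhs fails.
  j=12: rhs fails.
No witness within the range → none.

none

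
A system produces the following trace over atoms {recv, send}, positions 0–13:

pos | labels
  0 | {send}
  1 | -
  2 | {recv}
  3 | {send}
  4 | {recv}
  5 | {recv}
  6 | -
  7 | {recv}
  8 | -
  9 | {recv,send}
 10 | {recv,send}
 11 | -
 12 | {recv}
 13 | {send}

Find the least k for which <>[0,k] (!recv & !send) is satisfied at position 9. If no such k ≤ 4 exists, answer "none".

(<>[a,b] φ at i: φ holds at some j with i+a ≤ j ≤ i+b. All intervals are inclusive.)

2

Scan j = 9,10,… for (!recv & !send):
  j=9: fails
  j=10: fails
  j=11: holds
First hit at j=11, so smallest k = 11-9 = 2.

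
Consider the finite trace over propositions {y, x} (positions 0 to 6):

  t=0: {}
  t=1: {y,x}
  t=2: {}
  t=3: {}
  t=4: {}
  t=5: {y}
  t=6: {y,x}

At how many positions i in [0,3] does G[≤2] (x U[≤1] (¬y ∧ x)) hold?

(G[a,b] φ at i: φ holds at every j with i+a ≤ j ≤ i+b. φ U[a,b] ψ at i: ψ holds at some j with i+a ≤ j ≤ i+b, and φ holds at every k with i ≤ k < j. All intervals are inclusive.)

0

Evaluate at each i in [0,3]:
  i=0: ✗ (fails at j=0)
  i=1: ✗ (fails at j=1)
  i=2: ✗ (fails at j=2)
  i=3: ✗ (fails at j=3)
Positions where it holds: {} → 0.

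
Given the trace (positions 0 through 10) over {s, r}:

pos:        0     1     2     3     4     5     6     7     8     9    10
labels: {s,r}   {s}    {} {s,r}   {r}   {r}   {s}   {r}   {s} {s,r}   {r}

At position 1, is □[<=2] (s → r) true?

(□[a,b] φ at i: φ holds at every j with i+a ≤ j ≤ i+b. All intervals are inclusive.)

Does not hold

Check (s → r) at every j in [1,3]:
  j=1: antecedent true; consequent false → ✗
  j=2: antecedent false → ✓
  j=3: antecedent true; consequent true → ✓
Fails at j=1 → formula fails.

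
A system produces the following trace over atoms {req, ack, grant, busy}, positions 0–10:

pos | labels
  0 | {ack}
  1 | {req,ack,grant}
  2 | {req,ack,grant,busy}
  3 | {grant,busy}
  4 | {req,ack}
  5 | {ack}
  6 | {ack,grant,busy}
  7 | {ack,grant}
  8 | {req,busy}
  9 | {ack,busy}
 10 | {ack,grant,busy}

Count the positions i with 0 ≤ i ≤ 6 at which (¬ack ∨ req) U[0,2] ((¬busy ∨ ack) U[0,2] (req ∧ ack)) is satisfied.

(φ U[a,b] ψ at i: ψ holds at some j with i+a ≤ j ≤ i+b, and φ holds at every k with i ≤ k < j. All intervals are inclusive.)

Evaluate at each i in [0,6]:
  i=0: ✓ (rhs at j=0)
  i=1: ✓ (rhs at j=1)
  i=2: ✓ (rhs at j=2)
  i=3: ✓ (rhs at j=4; lhs holds on [3,3])
  i=4: ✓ (rhs at j=4)
  i=5: ✗ (no rhs in [5,7])
  i=6: ✗ (no rhs in [6,8])
Positions where it holds: {0, 1, 2, 3, 4} → 5.

5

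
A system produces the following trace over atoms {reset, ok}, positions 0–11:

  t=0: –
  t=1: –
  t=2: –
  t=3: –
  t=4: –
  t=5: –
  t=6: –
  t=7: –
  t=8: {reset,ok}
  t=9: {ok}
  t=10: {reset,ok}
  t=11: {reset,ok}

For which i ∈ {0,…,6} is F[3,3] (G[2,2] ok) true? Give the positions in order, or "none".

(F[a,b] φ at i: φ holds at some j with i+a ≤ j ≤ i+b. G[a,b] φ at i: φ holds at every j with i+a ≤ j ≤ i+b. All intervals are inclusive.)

3, 4, 5, 6

Evaluate at each i in [0,6]:
  i=0: ✗ (none in [3,3])
  i=1: ✗ (none in [4,4])
  i=2: ✗ (none in [5,5])
  i=3: ✓ (witness j=6)
  i=4: ✓ (witness j=7)
  i=5: ✓ (witness j=8)
  i=6: ✓ (witness j=9)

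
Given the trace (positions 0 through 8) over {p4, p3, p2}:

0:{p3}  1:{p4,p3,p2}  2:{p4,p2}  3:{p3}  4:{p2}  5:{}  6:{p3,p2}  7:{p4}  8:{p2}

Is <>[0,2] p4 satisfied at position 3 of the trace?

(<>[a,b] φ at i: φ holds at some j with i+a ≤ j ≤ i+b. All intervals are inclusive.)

Check p4 at each j in [3,5]:
  j=3: false
  j=4: false
  j=5: false
No position in the window satisfies it → formula fails.

Does not hold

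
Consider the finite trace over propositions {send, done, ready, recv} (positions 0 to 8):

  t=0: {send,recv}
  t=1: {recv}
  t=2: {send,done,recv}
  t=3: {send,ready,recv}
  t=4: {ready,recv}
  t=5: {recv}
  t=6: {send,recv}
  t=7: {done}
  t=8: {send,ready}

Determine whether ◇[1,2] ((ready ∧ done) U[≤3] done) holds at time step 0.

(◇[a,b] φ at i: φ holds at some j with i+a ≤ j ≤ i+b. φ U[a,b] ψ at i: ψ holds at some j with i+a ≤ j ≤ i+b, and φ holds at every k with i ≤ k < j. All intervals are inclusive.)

True

Check ((ready ∧ done) U[≤3] done) at each j in [1,2]:
  j=1: fails
  j=2: holds
Found at j=2 → formula holds.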